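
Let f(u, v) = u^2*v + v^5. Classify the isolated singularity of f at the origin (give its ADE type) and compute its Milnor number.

The Hessian of f at 0 has rank 0. Corank 2; j^3 = u^2*v has shape L^2 M (L != M), so D-series; mu = 6 gives D_6.

Type D_6, Milnor number mu = 6.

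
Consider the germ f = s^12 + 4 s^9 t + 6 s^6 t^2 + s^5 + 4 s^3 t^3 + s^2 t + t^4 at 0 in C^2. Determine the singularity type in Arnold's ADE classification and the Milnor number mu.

The Hessian of f at 0 has rank 0. Corank 2; j^3 = s^2*t has shape L^2 M (L != M), so D-series; mu = 5 gives D_5.

Type D_{5}, Milnor number mu = 5.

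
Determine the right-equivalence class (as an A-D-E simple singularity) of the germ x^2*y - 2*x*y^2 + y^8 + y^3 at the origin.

D_{9}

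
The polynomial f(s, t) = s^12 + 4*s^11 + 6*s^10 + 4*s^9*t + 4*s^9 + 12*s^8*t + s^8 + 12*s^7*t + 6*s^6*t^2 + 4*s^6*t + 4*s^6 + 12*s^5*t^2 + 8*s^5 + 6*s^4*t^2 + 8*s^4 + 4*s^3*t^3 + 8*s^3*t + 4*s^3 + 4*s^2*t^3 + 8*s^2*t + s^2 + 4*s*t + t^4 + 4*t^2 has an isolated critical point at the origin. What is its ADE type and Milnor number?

Type A3, Milnor number mu = 3.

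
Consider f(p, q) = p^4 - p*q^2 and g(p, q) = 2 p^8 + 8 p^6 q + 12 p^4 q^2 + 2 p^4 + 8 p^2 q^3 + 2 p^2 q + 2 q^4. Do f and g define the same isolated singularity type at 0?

The Hessian of f at 0 is [[0, 0], [0, 0]] with rank 0, so corank 2. A Groebner basis of the Jacobian ideal J(f) in C{p,q} is {p^3 - q^2/4, q^3, p*q}; counting standard monomials gives mu = 5. Corank 2; j^3 = -p*q^2 has shape L^2 M (L != M), so D-series; mu = 5 gives D_5. The Hessian of g at 0 is [[0, 0], [0, 0]] with rank 0, so corank 2. A Groebner basis of the Jacobian ideal J(g) in C{p,q} is {p^3, p^2/4 + q^3, p*q}; counting standard monomials gives mu = 5. Corank 2; j^3 = 2*p^2*q has shape L^2 M (L != M), so D-series; mu = 5 gives D_5. Both have type D_5, hence right-equivalent.

Yes.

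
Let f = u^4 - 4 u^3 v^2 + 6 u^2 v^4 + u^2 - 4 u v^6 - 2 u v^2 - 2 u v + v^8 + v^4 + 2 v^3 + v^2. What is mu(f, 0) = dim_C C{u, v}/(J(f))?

3

The Hessian of f at 0 has rank 1. Corank 1: A-series; mu = 3 gives A_3.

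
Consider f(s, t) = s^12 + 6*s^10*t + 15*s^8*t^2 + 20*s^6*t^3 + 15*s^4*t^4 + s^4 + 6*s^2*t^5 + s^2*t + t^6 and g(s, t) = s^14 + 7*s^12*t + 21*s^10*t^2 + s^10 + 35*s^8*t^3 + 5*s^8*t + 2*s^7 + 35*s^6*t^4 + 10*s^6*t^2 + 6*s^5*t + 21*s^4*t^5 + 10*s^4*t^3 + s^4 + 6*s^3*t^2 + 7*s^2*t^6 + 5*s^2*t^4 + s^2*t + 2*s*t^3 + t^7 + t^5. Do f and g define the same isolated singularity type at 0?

No.

The Hessian of f at 0 has rank 0. Corank 2; j^3 = s^2*t has shape L^2 M (L != M), so D-series; mu = 7 gives D_7. The Hessian of g at 0 has rank 0. Corank 2; j^3 = s^2*t has shape L^2 M (L != M), so D-series; mu = 8 gives D_8. f is D_7 but g is D_8, hence not right-equivalent.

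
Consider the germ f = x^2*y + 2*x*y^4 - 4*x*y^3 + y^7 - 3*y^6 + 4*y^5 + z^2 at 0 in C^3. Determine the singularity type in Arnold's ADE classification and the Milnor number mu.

Type D_{7}, Milnor number mu = 7.

The Hessian of f at 0 is [[0, 0, 0], [0, 0, 0], [0, 0, 2]] with rank 1, so corank 2. A Groebner basis of the Jacobian ideal J(f) in C{x,y,z} is {x*y + y^4 - 2*y^3, x^3, x^2*y + 2*x^2/5 + 8*x*y/5 - 16*y^3/5, -x^2/10 + x*y^2 + 8*x*y/5 - 16*y^3/5, z}; counting standard monomials gives mu = 7. Corank 2; j^3 = x^2*y has shape L^2 M (L != M), so D-series; mu = 7 gives D_7.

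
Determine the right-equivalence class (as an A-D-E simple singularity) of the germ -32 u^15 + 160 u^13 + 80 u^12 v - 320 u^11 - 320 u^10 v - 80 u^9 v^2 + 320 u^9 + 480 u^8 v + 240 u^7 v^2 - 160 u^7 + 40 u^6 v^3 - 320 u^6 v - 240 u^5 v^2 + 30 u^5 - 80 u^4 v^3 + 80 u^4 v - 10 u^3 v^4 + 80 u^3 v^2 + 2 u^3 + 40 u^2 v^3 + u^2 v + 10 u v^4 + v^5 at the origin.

D6

The Hessian of f at 0 has rank 0. Corank 2; j^3 = u^2*(2*u + v) has shape L^2 M (L != M), so D-series; mu = 6 gives D_6.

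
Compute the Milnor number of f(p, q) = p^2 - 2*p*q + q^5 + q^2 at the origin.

The Hessian of f at 0 has rank 1. Corank 1: A-series; mu = 4 gives A_4.

4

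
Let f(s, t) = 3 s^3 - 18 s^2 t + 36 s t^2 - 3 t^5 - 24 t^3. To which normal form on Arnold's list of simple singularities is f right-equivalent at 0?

The Hessian of f at 0 is [[0, 0], [0, 0]] with rank 0, so corank 2. A Groebner basis of the Jacobian ideal J(f) in C{s,t} is {t^4, s^2 - 4*s*t + 4*t^2}; counting standard monomials gives mu = 8. Corank 2; j^3 = 3*(s - 2*t)^3 is a perfect cube, so E-series; the 5-jet and mu = 8 give E_8.

E_8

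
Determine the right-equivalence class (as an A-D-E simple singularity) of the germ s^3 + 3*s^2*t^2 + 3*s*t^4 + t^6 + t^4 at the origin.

E_{6}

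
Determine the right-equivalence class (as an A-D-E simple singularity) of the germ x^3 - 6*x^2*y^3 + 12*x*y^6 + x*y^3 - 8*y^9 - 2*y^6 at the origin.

The Hessian of f at 0 has rank 0. Corank 2; j^3 = x^3 is a perfect cube, so E-series; the 4-jet and mu = 7 give E_7.

E_{7}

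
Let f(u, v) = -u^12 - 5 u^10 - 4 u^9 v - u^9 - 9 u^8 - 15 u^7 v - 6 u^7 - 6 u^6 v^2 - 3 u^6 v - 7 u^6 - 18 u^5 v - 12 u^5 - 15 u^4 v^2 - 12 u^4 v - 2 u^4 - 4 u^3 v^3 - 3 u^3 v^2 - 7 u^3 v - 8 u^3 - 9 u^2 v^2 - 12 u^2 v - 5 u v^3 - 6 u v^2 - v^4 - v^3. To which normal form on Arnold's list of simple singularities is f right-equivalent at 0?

The Hessian of f at 0 has rank 0. Corank 2; j^3 = -(2*u + v)^3 is a perfect cube, so E-series; the 4-jet and mu = 7 give E_7.

E7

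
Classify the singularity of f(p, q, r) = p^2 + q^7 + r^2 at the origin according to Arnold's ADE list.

A_{6}

The Hessian of f at 0 is [[2, 0, 0], [0, 0, 0], [0, 0, 2]] with rank 2, so corank 1. A Groebner basis of the Jacobian ideal J(f) in C{p,q,r} is {q^6, p, r}; counting standard monomials gives mu = 6. Corank 1: A-series; mu = 6 gives A_6.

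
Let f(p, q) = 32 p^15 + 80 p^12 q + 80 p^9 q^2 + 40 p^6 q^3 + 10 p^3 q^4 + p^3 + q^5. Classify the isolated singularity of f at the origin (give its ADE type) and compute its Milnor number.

The Hessian of f at 0 has rank 0. Corank 2; j^3 = p^3 is a perfect cube, so E-series; the 5-jet and mu = 8 give E_8.

Type E_{8}, Milnor number mu = 8.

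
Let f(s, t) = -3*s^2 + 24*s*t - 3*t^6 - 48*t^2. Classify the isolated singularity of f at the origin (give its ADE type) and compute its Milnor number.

Type A_5, Milnor number mu = 5.

The Hessian of f at 0 has rank 1. Corank 1: A-series; mu = 5 gives A_5.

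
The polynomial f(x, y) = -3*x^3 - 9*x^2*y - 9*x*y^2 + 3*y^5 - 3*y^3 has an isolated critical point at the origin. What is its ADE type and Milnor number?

Type E_8, Milnor number mu = 8.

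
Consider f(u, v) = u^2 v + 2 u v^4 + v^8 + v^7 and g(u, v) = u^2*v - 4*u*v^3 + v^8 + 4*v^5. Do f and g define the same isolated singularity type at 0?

The Hessian of f at 0 is [[0, 0], [0, 0]] with rank 0, so corank 2. A Groebner basis of the Jacobian ideal J(f) in C{u,v} is {u^2*v^2, 8*u^2*v + u^2 + u*v^3, u*v + v^4, u^3}; counting standard monomials gives mu = 9. Corank 2; j^3 = u^2*v has shape L^2 M (L != M), so D-series; mu = 9 gives D_9. The Hessian of g at 0 is [[0, 0], [0, 0]] with rank 0, so corank 2. A Groebner basis of the Jacobian ideal J(g) in C{u,v} is {u^4, u^3*v + u^2 - 2*u*v^2, -u^3/2 + u^2*v^2, -u*v/2 + v^3}; counting standard monomials gives mu = 9. Corank 2; j^3 = u^2*v has shape L^2 M (L != M), so D-series; mu = 9 gives D_9. Both have type D_9, hence right-equivalent.

Yes.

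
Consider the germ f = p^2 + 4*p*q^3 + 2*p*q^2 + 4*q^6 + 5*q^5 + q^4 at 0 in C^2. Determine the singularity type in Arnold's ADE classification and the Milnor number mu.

The Hessian of f at 0 has rank 1. Corank 1: A-series; mu = 4 gives A_4.

Type A4, Milnor number mu = 4.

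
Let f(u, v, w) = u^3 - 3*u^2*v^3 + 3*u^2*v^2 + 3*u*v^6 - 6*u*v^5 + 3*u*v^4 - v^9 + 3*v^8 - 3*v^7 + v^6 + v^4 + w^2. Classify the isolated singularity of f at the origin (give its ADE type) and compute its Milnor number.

The Hessian of f at 0 has rank 1. Corank 2; j^3 = u^3 is a perfect cube, so E-series; the 4-jet and mu = 6 give E_6.

Type E6, Milnor number mu = 6.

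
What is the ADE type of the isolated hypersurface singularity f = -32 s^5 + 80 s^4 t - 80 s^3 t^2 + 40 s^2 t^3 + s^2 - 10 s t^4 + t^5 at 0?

The Hessian of f at 0 is [[2, 0], [0, 0]] with rank 1, so corank 1. A Groebner basis of the Jacobian ideal J(f) in C{s,t} is {t^4, s}; counting standard monomials gives mu = 4. Corank 1: A-series; mu = 4 gives A_4.

A_4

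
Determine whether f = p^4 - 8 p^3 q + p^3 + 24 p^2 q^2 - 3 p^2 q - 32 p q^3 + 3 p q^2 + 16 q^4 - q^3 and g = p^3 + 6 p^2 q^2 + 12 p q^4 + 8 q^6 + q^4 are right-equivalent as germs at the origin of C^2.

Yes.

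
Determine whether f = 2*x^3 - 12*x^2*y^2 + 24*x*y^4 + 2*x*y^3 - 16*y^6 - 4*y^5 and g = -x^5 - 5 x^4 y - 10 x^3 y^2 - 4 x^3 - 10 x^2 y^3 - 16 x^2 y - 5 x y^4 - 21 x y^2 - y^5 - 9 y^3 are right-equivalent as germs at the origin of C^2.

No.

The Hessian of f at 0 is [[0, 0], [0, 0]] with rank 0, so corank 2. A Groebner basis of the Jacobian ideal J(f) in C{x,y} is {-x^2/4 + y^4 - y^3/12, x^3, x^2*y + x^2/12 + y^3/36, -x^2/2 + x*y^2 - y^3/6}; counting standard monomials gives mu = 7. Corank 2; j^3 = 2*x^3 is a perfect cube, so E-series; the 4-jet and mu = 7 give E_7. The Hessian of g at 0 is [[0, 0], [0, 0]] with rank 0, so corank 2. A Groebner basis of the Jacobian ideal J(g) in C{x,y} is {32*x*y/5 + y^4 + 48*y^2/5, x*y^2 + 3*y^3/2, x^2 + 5*x*y/2 + 3*y^2/2}; counting standard monomials gives mu = 6. Corank 2; j^3 = -(x + y)*(2*x + 3*y)^2 has shape L^2 M (L != M), so D-series; mu = 6 gives D_6. f is E_7 but g is D_6, hence not right-equivalent.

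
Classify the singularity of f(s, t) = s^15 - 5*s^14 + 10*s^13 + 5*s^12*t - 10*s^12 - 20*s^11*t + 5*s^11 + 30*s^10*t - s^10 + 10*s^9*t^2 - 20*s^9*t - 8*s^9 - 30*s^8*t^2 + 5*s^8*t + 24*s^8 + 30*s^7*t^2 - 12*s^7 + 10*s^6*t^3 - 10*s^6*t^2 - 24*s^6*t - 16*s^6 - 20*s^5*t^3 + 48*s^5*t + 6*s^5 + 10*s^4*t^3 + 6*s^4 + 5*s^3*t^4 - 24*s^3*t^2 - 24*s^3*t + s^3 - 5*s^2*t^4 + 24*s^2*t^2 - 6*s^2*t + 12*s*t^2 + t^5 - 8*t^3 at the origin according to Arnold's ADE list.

E_8

The Hessian of f at 0 has rank 0. Corank 2; j^3 = (s - 2*t)^3 is a perfect cube, so E-series; the 5-jet and mu = 8 give E_8.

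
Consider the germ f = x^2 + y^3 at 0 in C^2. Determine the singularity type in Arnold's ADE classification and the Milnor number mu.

The Hessian of f at 0 has rank 1. Corank 1: A-series; mu = 2 gives A_2.

Type A_2, Milnor number mu = 2.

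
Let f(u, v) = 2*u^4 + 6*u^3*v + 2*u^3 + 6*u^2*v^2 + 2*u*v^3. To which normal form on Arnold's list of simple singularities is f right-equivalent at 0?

The Hessian of f at 0 has rank 0. Corank 2; j^3 = 2*u^3 is a perfect cube, so E-series; the 4-jet and mu = 7 give E_7.

E_7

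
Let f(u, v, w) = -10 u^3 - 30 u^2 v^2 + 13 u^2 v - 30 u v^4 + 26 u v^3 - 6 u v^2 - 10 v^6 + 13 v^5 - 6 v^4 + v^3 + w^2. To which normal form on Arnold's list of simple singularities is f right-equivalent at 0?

The Hessian of f at 0 is [[0, 0, 0], [0, 0, 0], [0, 0, 2]] with rank 1, so corank 2. A Groebner basis of the Jacobian ideal J(f) in C{u,v,w} is {v^3, u^2 - 3*v^2/11, u*v - 6*v^2/11, w}; counting standard monomials gives mu = 4. Corank 2; j^3 = -(2*u - v)*(5*u^2 - 4*u*v + v^2) splits into three distinct lines over C (the quadratic factor has nonzero discriminant), so D_4.

D_4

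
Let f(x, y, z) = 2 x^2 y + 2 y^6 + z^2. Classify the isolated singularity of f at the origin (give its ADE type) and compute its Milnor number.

Type D_7, Milnor number mu = 7.

The Hessian of f at 0 is [[0, 0, 0], [0, 0, 0], [0, 0, 2]] with rank 1, so corank 2. A Groebner basis of the Jacobian ideal J(f) in C{x,y,z} is {x^2/6 + y^5, x^3, x*y, z}; counting standard monomials gives mu = 7. Corank 2; j^3 = 2*x^2*y has shape L^2 M (L != M), so D-series; mu = 7 gives D_7.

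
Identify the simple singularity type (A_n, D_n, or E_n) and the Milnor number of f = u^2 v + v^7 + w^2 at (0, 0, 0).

Type D8, Milnor number mu = 8.

The Hessian of f at 0 is [[0, 0, 0], [0, 0, 0], [0, 0, 2]] with rank 1, so corank 2. A Groebner basis of the Jacobian ideal J(f) in C{u,v,w} is {u^2/7 + v^6, u^3, u*v, w}; counting standard monomials gives mu = 8. Corank 2; j^3 = u^2*v has shape L^2 M (L != M), so D-series; mu = 8 gives D_8.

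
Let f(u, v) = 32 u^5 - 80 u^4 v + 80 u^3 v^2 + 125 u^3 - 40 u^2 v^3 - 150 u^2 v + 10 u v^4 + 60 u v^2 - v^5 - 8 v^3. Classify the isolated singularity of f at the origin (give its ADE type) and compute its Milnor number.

Type E8, Milnor number mu = 8.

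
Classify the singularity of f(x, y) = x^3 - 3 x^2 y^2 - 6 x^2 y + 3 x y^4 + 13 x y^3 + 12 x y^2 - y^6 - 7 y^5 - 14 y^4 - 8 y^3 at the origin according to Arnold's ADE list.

E7

The Hessian of f at 0 has rank 0. Corank 2; j^3 = (x - 2*y)^3 is a perfect cube, so E-series; the 4-jet and mu = 7 give E_7.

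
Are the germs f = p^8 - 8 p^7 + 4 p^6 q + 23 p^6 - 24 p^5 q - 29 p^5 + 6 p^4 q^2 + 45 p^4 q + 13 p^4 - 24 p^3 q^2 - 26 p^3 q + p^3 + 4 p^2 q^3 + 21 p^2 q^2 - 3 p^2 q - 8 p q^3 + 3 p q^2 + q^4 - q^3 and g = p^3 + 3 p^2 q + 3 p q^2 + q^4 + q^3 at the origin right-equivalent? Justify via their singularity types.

Yes.

The Hessian of f at 0 has rank 0. Corank 2; j^3 = (p - q)^3 is a perfect cube, so E-series; the 4-jet and mu = 6 give E_6. The Hessian of g at 0 has rank 0. Corank 2; j^3 = (p + q)^3 is a perfect cube, so E-series; the 4-jet and mu = 6 give E_6. Both have type E_6, hence right-equivalent.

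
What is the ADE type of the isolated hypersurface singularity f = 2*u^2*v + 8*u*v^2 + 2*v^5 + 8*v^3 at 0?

D_{6}

The Hessian of f at 0 is [[0, 0], [0, 0]] with rank 0, so corank 2. A Groebner basis of the Jacobian ideal J(f) in C{u,v} is {u^2/5 + v^4 - 4*v^2/5, u^3 + 8*v^3, u*v + 2*v^2}; counting standard monomials gives mu = 6. Corank 2; j^3 = 2*v*(u + 2*v)^2 has shape L^2 M (L != M), so D-series; mu = 6 gives D_6.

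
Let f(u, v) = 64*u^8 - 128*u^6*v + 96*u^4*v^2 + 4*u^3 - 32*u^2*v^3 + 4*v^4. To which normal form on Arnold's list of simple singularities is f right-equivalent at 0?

E6

The Hessian of f at 0 is [[0, 0], [0, 0]] with rank 0, so corank 2. A Groebner basis of the Jacobian ideal J(f) in C{u,v} is {v^3, u^2}; counting standard monomials gives mu = 6. Corank 2; j^3 = 4*u^3 is a perfect cube, so E-series; the 4-jet and mu = 6 give E_6.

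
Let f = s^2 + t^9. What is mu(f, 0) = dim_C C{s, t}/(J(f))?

The Hessian of f at 0 is [[2, 0], [0, 0]] with rank 1, so corank 1. A Groebner basis of the Jacobian ideal J(f) in C{s,t} is {t^8, s}; counting standard monomials gives mu = 8. Corank 1: A-series; mu = 8 gives A_8.

8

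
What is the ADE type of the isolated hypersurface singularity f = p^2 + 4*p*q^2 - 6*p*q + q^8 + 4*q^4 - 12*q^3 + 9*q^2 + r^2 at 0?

A_{7}

The Hessian of f at 0 has rank 2. Corank 1: A-series; mu = 7 gives A_7.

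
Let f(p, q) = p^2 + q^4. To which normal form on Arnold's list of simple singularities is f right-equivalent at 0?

A3

The Hessian of f at 0 has rank 1. Corank 1: A-series; mu = 3 gives A_3.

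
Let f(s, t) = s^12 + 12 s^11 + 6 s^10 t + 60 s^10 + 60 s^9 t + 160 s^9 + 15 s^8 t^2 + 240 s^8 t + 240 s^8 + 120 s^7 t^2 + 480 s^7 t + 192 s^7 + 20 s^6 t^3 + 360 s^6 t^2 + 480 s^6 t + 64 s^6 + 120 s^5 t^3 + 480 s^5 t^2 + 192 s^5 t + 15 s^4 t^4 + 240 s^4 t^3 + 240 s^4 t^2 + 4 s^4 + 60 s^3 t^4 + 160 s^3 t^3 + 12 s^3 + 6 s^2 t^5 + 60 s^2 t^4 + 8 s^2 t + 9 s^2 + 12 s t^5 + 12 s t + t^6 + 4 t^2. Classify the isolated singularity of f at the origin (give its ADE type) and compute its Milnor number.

The Hessian of f at 0 has rank 1. Corank 1: A-series; mu = 5 gives A_5.

Type A_{5}, Milnor number mu = 5.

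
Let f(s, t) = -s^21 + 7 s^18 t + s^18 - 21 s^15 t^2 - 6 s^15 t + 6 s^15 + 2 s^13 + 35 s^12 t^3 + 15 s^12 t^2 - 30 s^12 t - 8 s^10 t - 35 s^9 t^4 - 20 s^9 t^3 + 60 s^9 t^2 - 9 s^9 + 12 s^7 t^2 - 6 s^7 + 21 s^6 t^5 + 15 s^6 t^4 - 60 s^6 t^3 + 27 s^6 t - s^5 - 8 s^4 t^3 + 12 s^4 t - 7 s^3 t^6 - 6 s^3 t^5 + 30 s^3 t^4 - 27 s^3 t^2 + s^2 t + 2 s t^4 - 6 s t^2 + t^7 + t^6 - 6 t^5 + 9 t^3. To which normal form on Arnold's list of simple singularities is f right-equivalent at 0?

The Hessian of f at 0 has rank 0. Corank 2; j^3 = t*(s - 3*t)^2 has shape L^2 M (L != M), so D-series; mu = 7 gives D_7.

D_{7}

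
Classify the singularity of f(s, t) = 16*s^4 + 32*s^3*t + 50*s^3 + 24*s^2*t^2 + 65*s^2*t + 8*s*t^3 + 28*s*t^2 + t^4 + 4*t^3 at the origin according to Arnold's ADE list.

The Hessian of f at 0 is [[0, 0], [0, 0]] with rank 0, so corank 2. A Groebner basis of the Jacobian ideal J(f) in C{s,t} is {s*t^2 + 125*s*t/4 + 25*t^2/2, -625*s*t/8 + t^3 - 125*t^2/4, s^2 + 9*s*t/10 + t^2/5}; counting standard monomials gives mu = 5. Corank 2; j^3 = (2*s + t)*(5*s + 2*t)^2 has shape L^2 M (L != M), so D-series; mu = 5 gives D_5.

D_5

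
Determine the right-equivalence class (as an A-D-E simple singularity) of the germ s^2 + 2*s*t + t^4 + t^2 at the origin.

A3

The Hessian of f at 0 has rank 1. Corank 1: A-series; mu = 3 gives A_3.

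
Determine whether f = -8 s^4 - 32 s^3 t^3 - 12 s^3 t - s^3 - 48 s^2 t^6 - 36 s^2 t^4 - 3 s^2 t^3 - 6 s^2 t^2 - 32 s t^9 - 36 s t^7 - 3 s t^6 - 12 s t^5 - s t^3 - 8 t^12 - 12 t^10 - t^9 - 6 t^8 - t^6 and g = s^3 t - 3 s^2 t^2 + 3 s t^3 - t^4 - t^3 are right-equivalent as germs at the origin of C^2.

The Hessian of f at 0 is [[0, 0], [0, 0]] with rank 0, so corank 2. A Groebner basis of the Jacobian ideal J(f) in C{s,t} is {3*s^2/4 + t^4 + t^3/4, s^3, s^2*t - s^2/4 - t^3/12, s^2 + s*t^2 + t^3/3}; counting standard monomials gives mu = 7. Corank 2; j^3 = -s^3 is a perfect cube, so E-series; the 4-jet and mu = 7 give E_7. The Hessian of g at 0 is [[0, 0], [0, 0]] with rank 0, so corank 2. A Groebner basis of the Jacobian ideal J(g) in C{s,t} is {s^3 - 3*s*t^2 - 3*t^2, s^2*t - 2*s*t^2, t^3}; counting standard monomials gives mu = 7. Corank 2; j^3 = -t^3 is a perfect cube, so E-series; the 4-jet and mu = 7 give E_7. Both have type E_7, hence right-equivalent.

Yes.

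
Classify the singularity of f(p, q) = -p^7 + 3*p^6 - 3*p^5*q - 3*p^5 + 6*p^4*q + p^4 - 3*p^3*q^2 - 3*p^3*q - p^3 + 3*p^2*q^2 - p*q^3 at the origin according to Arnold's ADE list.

E7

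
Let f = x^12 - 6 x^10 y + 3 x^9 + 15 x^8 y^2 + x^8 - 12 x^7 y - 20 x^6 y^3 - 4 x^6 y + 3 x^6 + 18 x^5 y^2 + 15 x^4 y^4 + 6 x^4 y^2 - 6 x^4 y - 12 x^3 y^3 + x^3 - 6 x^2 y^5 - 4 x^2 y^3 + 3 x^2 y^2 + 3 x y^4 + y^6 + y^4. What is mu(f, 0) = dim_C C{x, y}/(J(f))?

6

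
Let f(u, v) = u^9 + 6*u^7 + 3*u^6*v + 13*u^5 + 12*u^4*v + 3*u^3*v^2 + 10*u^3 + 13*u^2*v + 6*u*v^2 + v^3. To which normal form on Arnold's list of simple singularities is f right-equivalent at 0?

D_{4}

The Hessian of f at 0 has rank 0. Corank 2; j^3 = (2*u + v)*(5*u^2 + 4*u*v + v^2) splits into three distinct lines over C (the quadratic factor has nonzero discriminant), so D_4.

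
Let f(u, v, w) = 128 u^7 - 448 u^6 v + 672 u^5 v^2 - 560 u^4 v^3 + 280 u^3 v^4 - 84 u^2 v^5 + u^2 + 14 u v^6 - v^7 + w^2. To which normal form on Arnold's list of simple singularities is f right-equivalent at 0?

The Hessian of f at 0 is [[2, 0, 0], [0, 0, 0], [0, 0, 2]] with rank 2, so corank 1. A Groebner basis of the Jacobian ideal J(f) in C{u,v,w} is {v^6, u, w}; counting standard monomials gives mu = 6. Corank 1: A-series; mu = 6 gives A_6.

A6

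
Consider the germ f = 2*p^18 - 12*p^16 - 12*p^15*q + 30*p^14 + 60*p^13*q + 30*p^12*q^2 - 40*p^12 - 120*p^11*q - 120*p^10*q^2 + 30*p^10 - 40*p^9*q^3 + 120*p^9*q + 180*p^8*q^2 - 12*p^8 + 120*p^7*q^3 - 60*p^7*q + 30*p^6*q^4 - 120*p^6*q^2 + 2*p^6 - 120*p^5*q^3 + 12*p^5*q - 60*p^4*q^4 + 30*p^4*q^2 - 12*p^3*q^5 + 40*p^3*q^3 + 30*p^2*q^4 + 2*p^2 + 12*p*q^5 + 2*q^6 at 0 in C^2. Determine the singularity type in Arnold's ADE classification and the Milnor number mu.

Type A5, Milnor number mu = 5.

The Hessian of f at 0 has rank 1. Corank 1: A-series; mu = 5 gives A_5.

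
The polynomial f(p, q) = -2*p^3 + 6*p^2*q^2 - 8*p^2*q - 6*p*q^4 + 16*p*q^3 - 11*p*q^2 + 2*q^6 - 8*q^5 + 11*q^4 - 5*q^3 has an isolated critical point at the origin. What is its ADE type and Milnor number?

Type D_4, Milnor number mu = 4.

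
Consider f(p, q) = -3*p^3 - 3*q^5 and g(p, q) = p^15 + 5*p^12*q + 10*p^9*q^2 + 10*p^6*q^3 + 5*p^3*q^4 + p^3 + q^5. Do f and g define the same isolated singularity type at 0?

Yes.

The Hessian of f at 0 has rank 0. Corank 2; j^3 = -3*p^3 is a perfect cube, so E-series; the 5-jet and mu = 8 give E_8. The Hessian of g at 0 has rank 0. Corank 2; j^3 = p^3 is a perfect cube, so E-series; the 5-jet and mu = 8 give E_8. Both have type E_8, hence right-equivalent.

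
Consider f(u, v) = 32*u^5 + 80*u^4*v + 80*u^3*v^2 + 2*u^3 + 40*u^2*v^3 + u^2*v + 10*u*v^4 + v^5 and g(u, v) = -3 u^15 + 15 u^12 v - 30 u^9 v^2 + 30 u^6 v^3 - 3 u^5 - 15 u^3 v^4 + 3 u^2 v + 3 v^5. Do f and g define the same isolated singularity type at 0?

The Hessian of f at 0 has rank 0. Corank 2; j^3 = u^2*(2*u + v) has shape L^2 M (L != M), so D-series; mu = 6 gives D_6. The Hessian of g at 0 has rank 0. Corank 2; j^3 = 3*u^2*v has shape L^2 M (L != M), so D-series; mu = 6 gives D_6. Both have type D_6, hence right-equivalent.

Yes.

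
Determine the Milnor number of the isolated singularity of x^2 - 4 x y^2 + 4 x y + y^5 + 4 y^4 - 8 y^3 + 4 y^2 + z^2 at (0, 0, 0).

The Hessian of f at 0 is [[2, 4, 0], [4, 8, 0], [0, 0, 2]] with rank 2, so corank 1. A Groebner basis of the Jacobian ideal J(f) in C{x,y,z} is {x^2 + 4*x*y + 2*x + 4*y, -x/2 + y^2 - y, z}; counting standard monomials gives mu = 4. Corank 1: A-series; mu = 4 gives A_4.

4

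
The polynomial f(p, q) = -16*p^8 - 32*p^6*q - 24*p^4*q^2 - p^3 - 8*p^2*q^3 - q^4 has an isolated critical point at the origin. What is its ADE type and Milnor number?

Type E_6, Milnor number mu = 6.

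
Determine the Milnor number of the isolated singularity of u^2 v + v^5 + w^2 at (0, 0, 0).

The Hessian of f at 0 has rank 1. Corank 2; j^3 = u^2*v has shape L^2 M (L != M), so D-series; mu = 6 gives D_6.

6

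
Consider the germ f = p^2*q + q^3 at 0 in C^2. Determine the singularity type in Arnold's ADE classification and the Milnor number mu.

The Hessian of f at 0 has rank 0. Corank 2; j^3 = q*(p^2 + q^2) splits into three distinct lines over C (the quadratic factor has nonzero discriminant), so D_4.

Type D_4, Milnor number mu = 4.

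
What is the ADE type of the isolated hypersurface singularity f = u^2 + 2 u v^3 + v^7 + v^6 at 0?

A_{6}

The Hessian of f at 0 is [[2, 0], [0, 0]] with rank 1, so corank 1. A Groebner basis of the Jacobian ideal J(f) in C{u,v} is {u + v^3, u^2}; counting standard monomials gives mu = 6. Corank 1: A-series; mu = 6 gives A_6.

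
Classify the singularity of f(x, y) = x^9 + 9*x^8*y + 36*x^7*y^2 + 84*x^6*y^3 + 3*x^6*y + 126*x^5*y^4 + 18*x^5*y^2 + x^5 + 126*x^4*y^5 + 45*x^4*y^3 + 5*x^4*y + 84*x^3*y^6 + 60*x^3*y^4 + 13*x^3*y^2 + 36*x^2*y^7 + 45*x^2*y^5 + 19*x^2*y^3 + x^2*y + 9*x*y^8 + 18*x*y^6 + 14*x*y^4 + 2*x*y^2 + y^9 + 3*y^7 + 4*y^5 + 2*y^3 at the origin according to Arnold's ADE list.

D_{4}

The Hessian of f at 0 is [[0, 0], [0, 0]] with rank 0, so corank 2. A Groebner basis of the Jacobian ideal J(f) in C{x,y} is {y^3, x^2 + 2*y^2, x*y + y^2}; counting standard monomials gives mu = 4. Corank 2; j^3 = y*(x^2 + 2*x*y + 2*y^2) splits into three distinct lines over C (the quadratic factor has nonzero discriminant), so D_4.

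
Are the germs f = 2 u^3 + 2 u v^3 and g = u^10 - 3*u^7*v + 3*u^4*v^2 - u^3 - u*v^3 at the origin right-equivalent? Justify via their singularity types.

Yes.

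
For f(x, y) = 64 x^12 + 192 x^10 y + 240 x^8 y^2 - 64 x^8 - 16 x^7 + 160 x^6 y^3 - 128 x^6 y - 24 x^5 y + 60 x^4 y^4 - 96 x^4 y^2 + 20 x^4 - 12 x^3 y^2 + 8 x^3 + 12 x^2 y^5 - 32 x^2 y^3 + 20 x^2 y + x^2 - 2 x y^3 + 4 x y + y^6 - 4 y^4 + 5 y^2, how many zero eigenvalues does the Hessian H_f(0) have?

Hessian at 0 has rank 2.

0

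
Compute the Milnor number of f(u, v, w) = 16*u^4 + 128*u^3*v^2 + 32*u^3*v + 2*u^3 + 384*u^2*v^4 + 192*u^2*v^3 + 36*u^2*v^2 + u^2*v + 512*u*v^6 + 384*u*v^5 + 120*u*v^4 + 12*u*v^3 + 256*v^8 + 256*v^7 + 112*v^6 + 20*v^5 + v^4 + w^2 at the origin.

5

The Hessian of f at 0 has rank 1. Corank 2; j^3 = u^2*(2*u + v) has shape L^2 M (L != M), so D-series; mu = 5 gives D_5.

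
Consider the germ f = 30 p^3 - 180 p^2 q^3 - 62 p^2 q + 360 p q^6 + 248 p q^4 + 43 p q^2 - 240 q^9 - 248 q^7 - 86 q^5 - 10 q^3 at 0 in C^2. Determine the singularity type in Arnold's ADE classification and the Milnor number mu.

The Hessian of f at 0 is [[0, 0], [0, 0]] with rank 0, so corank 2. A Groebner basis of the Jacobian ideal J(f) in C{p,q} is {q^3, p^2 - 11*q^2/26, p*q - 17*q^2/26}; counting standard monomials gives mu = 4. Corank 2; j^3 = (3*p - 2*q)*(10*p^2 - 14*p*q + 5*q^2) splits into three distinct lines over C (the quadratic factor has nonzero discriminant), so D_4.

Type D_{4}, Milnor number mu = 4.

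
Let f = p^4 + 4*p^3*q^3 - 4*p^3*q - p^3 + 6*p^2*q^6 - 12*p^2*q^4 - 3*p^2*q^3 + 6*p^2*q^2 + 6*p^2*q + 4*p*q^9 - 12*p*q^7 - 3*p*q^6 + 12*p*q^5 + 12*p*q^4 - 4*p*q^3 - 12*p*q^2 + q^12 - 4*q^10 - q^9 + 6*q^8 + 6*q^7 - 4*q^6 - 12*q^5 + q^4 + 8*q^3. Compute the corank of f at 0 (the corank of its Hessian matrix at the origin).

2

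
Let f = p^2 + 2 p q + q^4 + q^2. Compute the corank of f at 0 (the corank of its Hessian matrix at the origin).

The Hessian at 0 is [[2, 2], [2, 2]] of rank 1; hence corank 1.

1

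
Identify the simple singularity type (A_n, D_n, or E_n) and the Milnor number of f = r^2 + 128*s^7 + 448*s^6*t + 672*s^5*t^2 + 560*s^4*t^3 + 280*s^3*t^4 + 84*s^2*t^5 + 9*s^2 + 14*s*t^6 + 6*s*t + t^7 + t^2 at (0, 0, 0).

Type A_{6}, Milnor number mu = 6.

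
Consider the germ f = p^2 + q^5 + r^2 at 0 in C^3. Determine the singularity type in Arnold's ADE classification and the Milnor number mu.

The Hessian of f at 0 is [[2, 0, 0], [0, 0, 0], [0, 0, 2]] with rank 2, so corank 1. A Groebner basis of the Jacobian ideal J(f) in C{p,q,r} is {q^4, p, r}; counting standard monomials gives mu = 4. Corank 1: A-series; mu = 4 gives A_4.

Type A4, Milnor number mu = 4.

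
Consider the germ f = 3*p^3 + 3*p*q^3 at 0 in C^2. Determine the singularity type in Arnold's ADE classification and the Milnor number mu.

The Hessian of f at 0 has rank 0. Corank 2; j^3 = 3*p^3 is a perfect cube, so E-series; the 4-jet and mu = 7 give E_7.

Type E7, Milnor number mu = 7.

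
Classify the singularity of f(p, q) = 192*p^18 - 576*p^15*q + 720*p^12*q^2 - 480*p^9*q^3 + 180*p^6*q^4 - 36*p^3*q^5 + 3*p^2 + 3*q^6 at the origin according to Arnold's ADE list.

The Hessian of f at 0 has rank 1. Corank 1: A-series; mu = 5 gives A_5.

A5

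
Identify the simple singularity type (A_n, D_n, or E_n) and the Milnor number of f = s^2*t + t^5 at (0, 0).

The Hessian of f at 0 is [[0, 0], [0, 0]] with rank 0, so corank 2. A Groebner basis of the Jacobian ideal J(f) in C{s,t} is {s^2/5 + t^4, s^3, s*t}; counting standard monomials gives mu = 6. Corank 2; j^3 = s^2*t has shape L^2 M (L != M), so D-series; mu = 6 gives D_6.

Type D_6, Milnor number mu = 6.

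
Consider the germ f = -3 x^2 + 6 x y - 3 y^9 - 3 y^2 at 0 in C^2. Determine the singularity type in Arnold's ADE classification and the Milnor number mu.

The Hessian of f at 0 has rank 1. Corank 1: A-series; mu = 8 gives A_8.

Type A_8, Milnor number mu = 8.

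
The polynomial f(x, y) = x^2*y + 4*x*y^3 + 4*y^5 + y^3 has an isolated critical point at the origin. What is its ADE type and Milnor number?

The Hessian of f at 0 has rank 0. Corank 2; j^3 = y*(x^2 + y^2) splits into three distinct lines over C (the quadratic factor has nonzero discriminant), so D_4.

Type D_4, Milnor number mu = 4.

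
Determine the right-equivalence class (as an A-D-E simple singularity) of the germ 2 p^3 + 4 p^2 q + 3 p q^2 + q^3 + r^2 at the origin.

The Hessian of f at 0 has rank 1. Corank 2; j^3 = (p + q)*(2*p^2 + 2*p*q + q^2) splits into three distinct lines over C (the quadratic factor has nonzero discriminant), so D_4.

D4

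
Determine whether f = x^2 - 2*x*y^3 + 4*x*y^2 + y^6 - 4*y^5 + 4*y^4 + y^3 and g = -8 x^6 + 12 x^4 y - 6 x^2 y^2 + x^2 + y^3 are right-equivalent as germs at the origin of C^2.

The Hessian of f at 0 has rank 1. Corank 1: A-series; mu = 2 gives A_2. The Hessian of g at 0 has rank 1. Corank 1: A-series; mu = 2 gives A_2. Both have type A_2, hence right-equivalent.

Yes.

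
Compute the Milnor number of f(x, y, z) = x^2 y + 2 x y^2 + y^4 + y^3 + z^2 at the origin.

5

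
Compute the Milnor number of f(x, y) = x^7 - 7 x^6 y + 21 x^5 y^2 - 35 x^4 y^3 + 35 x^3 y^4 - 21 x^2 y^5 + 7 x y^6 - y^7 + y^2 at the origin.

6

The Hessian of f at 0 has rank 1. Corank 1: A-series; mu = 6 gives A_6.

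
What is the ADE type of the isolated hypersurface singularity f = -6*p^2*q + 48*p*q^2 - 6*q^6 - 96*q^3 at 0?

The Hessian of f at 0 has rank 0. Corank 2; j^3 = -6*q*(p - 4*q)^2 has shape L^2 M (L != M), so D-series; mu = 7 gives D_7.

D_7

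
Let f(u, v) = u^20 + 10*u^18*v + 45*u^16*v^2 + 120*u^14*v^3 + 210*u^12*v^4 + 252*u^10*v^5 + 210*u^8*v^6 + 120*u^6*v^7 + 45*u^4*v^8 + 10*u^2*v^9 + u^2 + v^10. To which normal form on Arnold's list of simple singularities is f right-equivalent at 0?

A_{9}

The Hessian of f at 0 is [[2, 0], [0, 0]] with rank 1, so corank 1. A Groebner basis of the Jacobian ideal J(f) in C{u,v} is {v^9, u}; counting standard monomials gives mu = 9. Corank 1: A-series; mu = 9 gives A_9.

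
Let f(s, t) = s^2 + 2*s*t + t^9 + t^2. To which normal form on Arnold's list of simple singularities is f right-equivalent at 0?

A8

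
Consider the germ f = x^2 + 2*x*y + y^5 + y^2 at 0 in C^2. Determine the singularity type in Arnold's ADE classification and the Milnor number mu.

Type A4, Milnor number mu = 4.

The Hessian of f at 0 has rank 1. Corank 1: A-series; mu = 4 gives A_4.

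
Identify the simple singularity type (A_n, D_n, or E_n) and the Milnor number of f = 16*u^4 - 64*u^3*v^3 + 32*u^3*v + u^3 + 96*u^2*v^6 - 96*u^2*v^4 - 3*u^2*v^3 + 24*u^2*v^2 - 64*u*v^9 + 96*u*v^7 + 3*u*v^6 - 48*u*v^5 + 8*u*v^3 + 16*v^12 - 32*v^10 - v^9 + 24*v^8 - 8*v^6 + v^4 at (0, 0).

Type E_6, Milnor number mu = 6.

The Hessian of f at 0 has rank 0. Corank 2; j^3 = u^3 is a perfect cube, so E-series; the 4-jet and mu = 6 give E_6.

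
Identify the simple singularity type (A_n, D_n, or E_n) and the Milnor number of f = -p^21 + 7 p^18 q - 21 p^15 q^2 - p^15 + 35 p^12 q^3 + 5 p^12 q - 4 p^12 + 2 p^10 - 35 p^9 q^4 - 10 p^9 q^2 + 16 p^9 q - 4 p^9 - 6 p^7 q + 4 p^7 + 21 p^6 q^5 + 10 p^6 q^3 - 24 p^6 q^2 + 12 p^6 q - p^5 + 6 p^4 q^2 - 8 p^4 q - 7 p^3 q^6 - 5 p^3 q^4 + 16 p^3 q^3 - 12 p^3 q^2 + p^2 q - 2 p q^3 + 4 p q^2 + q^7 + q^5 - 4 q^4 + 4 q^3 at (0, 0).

Type D_{8}, Milnor number mu = 8.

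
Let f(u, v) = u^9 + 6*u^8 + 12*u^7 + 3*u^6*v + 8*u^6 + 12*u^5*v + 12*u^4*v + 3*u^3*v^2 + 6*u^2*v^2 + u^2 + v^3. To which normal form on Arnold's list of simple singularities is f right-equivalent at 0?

A2

The Hessian of f at 0 is [[2, 0], [0, 0]] with rank 1, so corank 1. A Groebner basis of the Jacobian ideal J(f) in C{u,v} is {v^2, u}; counting standard monomials gives mu = 2. Corank 1: A-series; mu = 2 gives A_2.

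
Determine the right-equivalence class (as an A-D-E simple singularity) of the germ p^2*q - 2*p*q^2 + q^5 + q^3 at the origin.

D_{6}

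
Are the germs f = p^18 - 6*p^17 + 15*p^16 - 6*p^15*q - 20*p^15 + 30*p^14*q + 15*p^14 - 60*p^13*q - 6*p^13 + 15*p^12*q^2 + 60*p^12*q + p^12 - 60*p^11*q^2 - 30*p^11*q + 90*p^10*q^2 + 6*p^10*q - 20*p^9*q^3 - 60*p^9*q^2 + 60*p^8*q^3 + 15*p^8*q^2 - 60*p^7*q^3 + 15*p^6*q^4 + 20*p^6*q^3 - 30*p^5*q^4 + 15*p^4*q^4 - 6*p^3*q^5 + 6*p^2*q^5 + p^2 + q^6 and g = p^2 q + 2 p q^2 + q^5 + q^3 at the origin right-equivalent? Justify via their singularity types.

No.

The Hessian of f at 0 is [[2, 0], [0, 0]] with rank 1, so corank 1. A Groebner basis of the Jacobian ideal J(f) in C{p,q} is {q^5, p}; counting standard monomials gives mu = 5. Corank 1: A-series; mu = 5 gives A_5. The Hessian of g at 0 is [[0, 0], [0, 0]] with rank 0, so corank 2. A Groebner basis of the Jacobian ideal J(g) in C{p,q} is {p^2/5 + q^4 - q^2/5, p^3 + q^3, p*q + q^2}; counting standard monomials gives mu = 6. Corank 2; j^3 = q*(p + q)^2 has shape L^2 M (L != M), so D-series; mu = 6 gives D_6. f is A_5 but g is D_6, hence not right-equivalent.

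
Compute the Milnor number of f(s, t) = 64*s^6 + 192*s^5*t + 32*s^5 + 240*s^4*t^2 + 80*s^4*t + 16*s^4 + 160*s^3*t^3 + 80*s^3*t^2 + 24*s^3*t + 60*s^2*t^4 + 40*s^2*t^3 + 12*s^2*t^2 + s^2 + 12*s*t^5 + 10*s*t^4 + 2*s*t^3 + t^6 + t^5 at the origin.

4

The Hessian of f at 0 is [[2, 0], [0, 0]] with rank 1, so corank 1. A Groebner basis of the Jacobian ideal J(f) in C{s,t} is {s + t^3, s^2, s*t}; counting standard monomials gives mu = 4. Corank 1: A-series; mu = 4 gives A_4.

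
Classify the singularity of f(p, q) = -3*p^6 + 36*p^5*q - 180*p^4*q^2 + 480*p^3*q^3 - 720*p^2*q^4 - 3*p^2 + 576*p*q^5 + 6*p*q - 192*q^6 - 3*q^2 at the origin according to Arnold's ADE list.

A_5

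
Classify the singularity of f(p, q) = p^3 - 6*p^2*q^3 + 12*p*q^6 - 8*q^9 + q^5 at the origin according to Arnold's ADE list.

E_{8}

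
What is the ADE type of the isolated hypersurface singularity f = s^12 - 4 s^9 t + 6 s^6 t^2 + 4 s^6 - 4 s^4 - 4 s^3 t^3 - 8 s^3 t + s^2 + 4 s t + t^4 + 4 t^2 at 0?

A_{3}

The Hessian of f at 0 is [[2, 4], [4, 8]] with rank 1, so corank 1. A Groebner basis of the Jacobian ideal J(f) in C{s,t} is {t^3, s + 2*t}; counting standard monomials gives mu = 3. Corank 1: A-series; mu = 3 gives A_3.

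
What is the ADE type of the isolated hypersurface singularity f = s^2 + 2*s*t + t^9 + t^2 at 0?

A_8

The Hessian of f at 0 has rank 1. Corank 1: A-series; mu = 8 gives A_8.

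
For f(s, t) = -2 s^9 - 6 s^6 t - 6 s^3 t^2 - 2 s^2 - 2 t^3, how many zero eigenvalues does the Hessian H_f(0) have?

1

The Hessian at 0 is [[-4, 0], [0, 0]] of rank 1; hence corank 1.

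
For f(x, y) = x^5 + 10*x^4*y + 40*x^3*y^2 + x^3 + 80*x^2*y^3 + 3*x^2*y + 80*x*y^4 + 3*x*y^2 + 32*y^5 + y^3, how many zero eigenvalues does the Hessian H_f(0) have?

2

Hessian at 0 has rank 0.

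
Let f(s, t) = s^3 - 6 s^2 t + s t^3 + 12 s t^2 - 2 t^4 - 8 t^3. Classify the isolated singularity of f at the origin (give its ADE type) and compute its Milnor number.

Type E_{7}, Milnor number mu = 7.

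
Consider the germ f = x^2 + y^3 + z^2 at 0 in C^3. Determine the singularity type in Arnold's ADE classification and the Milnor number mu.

The Hessian of f at 0 is [[2, 0, 0], [0, 0, 0], [0, 0, 2]] with rank 2, so corank 1. A Groebner basis of the Jacobian ideal J(f) in C{x,y,z} is {y^2, x, z}; counting standard monomials gives mu = 2. Corank 1: A-series; mu = 2 gives A_2.

Type A_2, Milnor number mu = 2.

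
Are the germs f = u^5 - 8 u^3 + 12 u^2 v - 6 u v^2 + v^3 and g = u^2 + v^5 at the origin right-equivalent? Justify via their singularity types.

No.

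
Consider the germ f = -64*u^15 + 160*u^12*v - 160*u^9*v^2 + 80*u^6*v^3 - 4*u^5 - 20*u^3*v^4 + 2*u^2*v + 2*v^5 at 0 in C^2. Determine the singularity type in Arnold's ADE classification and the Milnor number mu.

The Hessian of f at 0 is [[0, 0], [0, 0]] with rank 0, so corank 2. A Groebner basis of the Jacobian ideal J(f) in C{u,v} is {u^2/5 + v^4, u^3, u*v}; counting standard monomials gives mu = 6. Corank 2; j^3 = 2*u^2*v has shape L^2 M (L != M), so D-series; mu = 6 gives D_6.

Type D6, Milnor number mu = 6.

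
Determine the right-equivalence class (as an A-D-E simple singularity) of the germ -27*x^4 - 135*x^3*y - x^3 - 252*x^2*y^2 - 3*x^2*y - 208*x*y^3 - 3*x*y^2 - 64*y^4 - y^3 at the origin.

E_{7}

The Hessian of f at 0 has rank 0. Corank 2; j^3 = -(x + y)^3 is a perfect cube, so E-series; the 4-jet and mu = 7 give E_7.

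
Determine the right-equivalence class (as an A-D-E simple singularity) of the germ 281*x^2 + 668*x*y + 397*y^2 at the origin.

A_1

The Hessian of f at 0 is [[562, 668], [668, 794]] with rank 2, so corank 0. A Groebner basis of the Jacobian ideal J(f) in C{x,y} is {x, y}; counting standard monomials gives mu = 1. Corank 0: nondegenerate Morse point, so A_1.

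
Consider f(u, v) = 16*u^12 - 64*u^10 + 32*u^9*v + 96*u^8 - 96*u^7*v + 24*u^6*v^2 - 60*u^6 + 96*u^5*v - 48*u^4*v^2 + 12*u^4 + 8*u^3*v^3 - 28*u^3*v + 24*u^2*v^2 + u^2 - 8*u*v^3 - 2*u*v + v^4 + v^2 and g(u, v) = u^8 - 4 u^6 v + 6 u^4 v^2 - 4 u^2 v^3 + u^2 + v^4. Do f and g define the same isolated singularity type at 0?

The Hessian of f at 0 has rank 1. Corank 1: A-series; mu = 3 gives A_3. The Hessian of g at 0 has rank 1. Corank 1: A-series; mu = 3 gives A_3. Both have type A_3, hence right-equivalent.

Yes.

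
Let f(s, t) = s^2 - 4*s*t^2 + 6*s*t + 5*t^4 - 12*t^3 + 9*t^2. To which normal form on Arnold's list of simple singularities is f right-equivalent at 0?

A_3

The Hessian of f at 0 is [[2, 6], [6, 18]] with rank 1, so corank 1. A Groebner basis of the Jacobian ideal J(f) in C{s,t} is {s^2 - 9*s/2 - 27*t/2, s*t + 3*s/2 + 9*t/2, -s/2 + t^2 - 3*t/2}; counting standard monomials gives mu = 3. Corank 1: A-series; mu = 3 gives A_3.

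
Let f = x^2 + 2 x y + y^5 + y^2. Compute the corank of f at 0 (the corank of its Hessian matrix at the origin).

Hessian at 0 has rank 1.

1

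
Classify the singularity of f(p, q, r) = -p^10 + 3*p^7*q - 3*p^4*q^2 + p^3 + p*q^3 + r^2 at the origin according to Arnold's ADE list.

E_{7}

The Hessian of f at 0 has rank 1. Corank 2; j^3 = p^3 is a perfect cube, so E-series; the 4-jet and mu = 7 give E_7.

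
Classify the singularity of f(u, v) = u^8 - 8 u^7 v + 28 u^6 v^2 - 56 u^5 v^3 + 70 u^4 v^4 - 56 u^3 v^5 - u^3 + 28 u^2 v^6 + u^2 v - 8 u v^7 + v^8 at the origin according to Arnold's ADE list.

The Hessian of f at 0 has rank 0. Corank 2; j^3 = -u^2*(u - v) has shape L^2 M (L != M), so D-series; mu = 9 gives D_9.

D9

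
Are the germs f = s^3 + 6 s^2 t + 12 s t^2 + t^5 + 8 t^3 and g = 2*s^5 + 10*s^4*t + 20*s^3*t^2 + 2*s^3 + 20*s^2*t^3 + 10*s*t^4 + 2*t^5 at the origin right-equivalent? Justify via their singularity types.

Yes.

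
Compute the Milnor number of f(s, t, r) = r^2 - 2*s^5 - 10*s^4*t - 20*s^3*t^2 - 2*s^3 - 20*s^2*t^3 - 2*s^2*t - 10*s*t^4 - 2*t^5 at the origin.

6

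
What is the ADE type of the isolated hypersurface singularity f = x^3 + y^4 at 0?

E_6

The Hessian of f at 0 has rank 0. Corank 2; j^3 = x^3 is a perfect cube, so E-series; the 4-jet and mu = 6 give E_6.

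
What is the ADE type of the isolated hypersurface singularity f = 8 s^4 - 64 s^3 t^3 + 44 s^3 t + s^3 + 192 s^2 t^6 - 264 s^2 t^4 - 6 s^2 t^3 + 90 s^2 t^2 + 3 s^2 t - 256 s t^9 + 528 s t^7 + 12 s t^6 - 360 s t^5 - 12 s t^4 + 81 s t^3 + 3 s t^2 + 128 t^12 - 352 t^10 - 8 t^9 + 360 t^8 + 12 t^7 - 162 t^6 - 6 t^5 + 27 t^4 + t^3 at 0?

The Hessian of f at 0 has rank 0. Corank 2; j^3 = (s + t)^3 is a perfect cube, so E-series; the 4-jet and mu = 7 give E_7.

E7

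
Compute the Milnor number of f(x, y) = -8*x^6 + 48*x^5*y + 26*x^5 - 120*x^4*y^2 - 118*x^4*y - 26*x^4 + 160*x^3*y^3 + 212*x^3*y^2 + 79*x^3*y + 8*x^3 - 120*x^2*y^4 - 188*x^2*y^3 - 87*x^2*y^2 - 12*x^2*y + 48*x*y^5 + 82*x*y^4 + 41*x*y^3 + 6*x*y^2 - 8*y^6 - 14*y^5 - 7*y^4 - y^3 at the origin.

The Hessian of f at 0 is [[0, 0], [0, 0]] with rank 0, so corank 2. A Groebner basis of the Jacobian ideal J(f) in C{x,y} is {-768*x^2/59 + 768*x*y/59 + y^4 - 8*y^3/59 - 192*y^2/59, x^3 - 108*x^2/59 + 108*x*y/59 - 17*y^3/118 - 27*y^2/59, x^2*y - 152*x^2/59 + 152*x*y/59 - 49*y^3/177 - 38*y^2/59, -160*x^2/59 + x*y^2 + 160*x*y/59 - 187*y^3/354 - 40*y^2/59}; counting standard monomials gives mu = 7. Corank 2; j^3 = (2*x - y)^3 is a perfect cube, so E-series; the 4-jet and mu = 7 give E_7.

7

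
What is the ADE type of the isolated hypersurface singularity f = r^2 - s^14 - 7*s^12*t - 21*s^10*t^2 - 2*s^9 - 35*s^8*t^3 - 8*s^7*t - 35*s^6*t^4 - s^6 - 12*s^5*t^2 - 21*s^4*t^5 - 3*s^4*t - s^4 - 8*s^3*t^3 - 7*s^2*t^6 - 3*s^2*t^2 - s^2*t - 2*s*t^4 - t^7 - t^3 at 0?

D_{4}

The Hessian of f at 0 has rank 1. Corank 2; j^3 = -t*(s^2 + t^2) splits into three distinct lines over C (the quadratic factor has nonzero discriminant), so D_4.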